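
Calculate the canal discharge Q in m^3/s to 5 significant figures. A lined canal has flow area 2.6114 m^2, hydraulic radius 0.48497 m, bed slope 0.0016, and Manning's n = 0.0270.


Approach: apply Manning's equation, Q = (1/n)*A*R^(2/3)*S^(1/2).
Q = (1/0.0270) * 2.6114 * 0.48497^(2/3) * 0.0016^(1/2) = 2.3881 m^3/s
Therefore the canal discharge Q = 2.3881 m^3/s.


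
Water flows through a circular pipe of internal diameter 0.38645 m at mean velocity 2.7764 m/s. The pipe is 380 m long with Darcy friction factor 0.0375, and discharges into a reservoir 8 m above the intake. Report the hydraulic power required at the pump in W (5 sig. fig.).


Approach: apply continuity + Darcy-Weisbach + hydraulic power, Q = A*v; hf = f*(L/D)*(v^2/(2g)); H = static + hf; P = rho*g*Q*H.
Step 1 — flow rate (continuity, Q = A*v):
  A = pi*(0.38645/2)^2 = 0.1172942 m^2
  Q = 0.1172942 * 2.7764 = 0.3256556 m^3/s
Step 2 — friction head loss (Darcy-Weisbach):
  hf = 0.0375 * (380/0.38645) * (2.7764^2 / (2*9.81))
  hf = 14.48727 m
Step 3 — total head: H = 8 + 14.48727 = 22.48727 m
Step 4 — hydraulic power (P = rho*g*Q*H):
  P = 1000 * 9.81 * 0.3256556 * 22.48727 = 71840 W
Therefore the hydraulic power required at the pump = 71840 W.


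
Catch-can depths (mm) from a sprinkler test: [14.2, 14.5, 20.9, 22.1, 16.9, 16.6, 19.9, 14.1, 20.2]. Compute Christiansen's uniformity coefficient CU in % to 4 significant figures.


Approach: apply Christiansen's uniformity coefficient, CU = (1 - mean_abs_deviation/mean)*100.
mean = 17.7111 mm
mean |d_i - mean| = 2.72346 mm
CU = (1 - 2.72346/17.7111)*100 = 84.62 %
Therefore Christiansen's uniformity coefficient CU = 84.62 %.


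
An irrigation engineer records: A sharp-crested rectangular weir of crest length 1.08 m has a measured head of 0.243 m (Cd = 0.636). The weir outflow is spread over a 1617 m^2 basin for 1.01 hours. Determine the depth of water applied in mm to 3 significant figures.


Approach: apply the rectangular weir equation with a volume-to-depth conversion, Q = (2/3)*Cd*L*sqrt(2g)*H^1.5; d = Q*t/A * 1000.
Step 1 — weir discharge:
  Q = (2/3)*0.636*1.08*sqrt(2*9.81)*0.243^1.5 = 0.24297 m^3/s
Step 2 — volume: V = 0.24297 * 1.01*3600 = 883.43 m^3
Step 3 — depth: d = V/A * 1000 = 883.43/1617 * 1000 = 546 mm
Therefore the depth of water applied = 546 mm.


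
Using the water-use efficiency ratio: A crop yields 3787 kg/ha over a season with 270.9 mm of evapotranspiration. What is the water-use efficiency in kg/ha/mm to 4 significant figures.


Approach: apply the water-use efficiency ratio, WUE = yield/ET.
WUE = 3787 / 270.9 = 13.98 kg/ha/mm
Therefore the water-use efficiency = 13.98 kg/ha/mm.


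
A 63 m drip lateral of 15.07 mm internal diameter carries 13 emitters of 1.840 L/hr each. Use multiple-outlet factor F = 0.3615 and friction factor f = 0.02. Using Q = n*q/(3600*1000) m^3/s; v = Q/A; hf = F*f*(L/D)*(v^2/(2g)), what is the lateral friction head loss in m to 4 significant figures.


Q = 13*1.840/(3600*1000) = 6.64444e-06 m^3/s
A = pi*(15.07e-3/2)^2 = 1.78368e-04 m^2, so v = Q/A = 0.0372514 m/s
hf = 0.3615*0.02*(63/0.01507)*(0.0372514^2/(2*9.81)) = 0.002138 m
Therefore the lateral friction head loss = 0.002138 m.


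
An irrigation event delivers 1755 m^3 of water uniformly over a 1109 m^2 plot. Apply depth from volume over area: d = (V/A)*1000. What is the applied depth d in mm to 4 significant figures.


d = (1755 / 1109) * 1000 = 1583 mm
Therefore the applied depth d = 1583 mm.


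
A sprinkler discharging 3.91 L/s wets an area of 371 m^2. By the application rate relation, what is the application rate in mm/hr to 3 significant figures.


Approach: apply the application rate relation, rate = (Q/A)*3600.
rate = (3.91 / 371) * 3600 = 37.9 mm/hr
Therefore the application rate = 37.9 mm/hr.


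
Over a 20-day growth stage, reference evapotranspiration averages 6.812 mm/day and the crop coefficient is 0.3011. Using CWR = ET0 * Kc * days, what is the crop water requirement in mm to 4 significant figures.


CWR = 6.812 * 0.3011 * 20 = 41.02 mm
Therefore the crop water requirement = 41.02 mm.


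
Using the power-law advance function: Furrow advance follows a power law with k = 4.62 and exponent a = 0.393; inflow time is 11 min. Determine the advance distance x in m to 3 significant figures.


Approach: apply the power-law advance function, x = k*t^a.
x = 4.62 * 11^0.393 = 11.9 m
Therefore the advance distance x = 11.9 m.


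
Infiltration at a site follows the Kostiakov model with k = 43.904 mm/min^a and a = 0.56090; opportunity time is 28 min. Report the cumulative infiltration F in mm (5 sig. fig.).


Approach: apply the Kostiakov infiltration equation, F = k*t^a.
F = 43.904 * 28^0.56090 = 284.59 mm
Therefore the cumulative infiltration F = 284.59 mm.


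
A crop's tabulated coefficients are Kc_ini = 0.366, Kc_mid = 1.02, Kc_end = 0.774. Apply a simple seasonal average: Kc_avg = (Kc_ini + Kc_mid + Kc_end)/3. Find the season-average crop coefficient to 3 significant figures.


Kc_avg = (0.366 + 1.02 + 0.774)/3 = 0.720
Therefore the season-average crop coefficient = 0.720.


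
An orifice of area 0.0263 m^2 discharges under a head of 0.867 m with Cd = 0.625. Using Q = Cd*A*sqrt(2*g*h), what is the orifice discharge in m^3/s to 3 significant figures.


Q = 0.625 * 0.0263 * sqrt(2*9.81*0.867) = 0.0678 m^3/s
Therefore the orifice discharge = 0.0678 m^3/s.


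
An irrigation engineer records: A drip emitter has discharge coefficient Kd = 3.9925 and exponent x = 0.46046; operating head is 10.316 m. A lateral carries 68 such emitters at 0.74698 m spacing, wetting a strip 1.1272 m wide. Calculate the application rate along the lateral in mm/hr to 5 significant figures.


Approach: apply the emitter equation with a lateral mass balance, q = Kd*h^x; Q = n*q; rate = Q/(n*spacing*width).
Step 1 — single emitter flow (q = Kd*h^x):
  q = 3.9925 * 10.316^0.46046 = 11.69301 L/hr
Step 2 — total lateral flow: Q = 68 * 11.69301 = 795.1247 L/hr
Step 3 — wetted area: A = 68 * 0.74698 * 1.1272 = 57.25572 m^2
Step 4 — application rate: Q/A = 795.1247/57.25572 = 13.887 mm/hr
Therefore the application rate along the lateral = 13.887 mm/hr.


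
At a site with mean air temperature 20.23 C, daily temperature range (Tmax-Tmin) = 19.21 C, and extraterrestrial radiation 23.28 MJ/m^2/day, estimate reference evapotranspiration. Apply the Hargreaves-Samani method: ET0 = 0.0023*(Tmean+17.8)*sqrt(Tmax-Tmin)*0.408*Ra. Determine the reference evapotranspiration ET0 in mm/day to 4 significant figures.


ET0 = 0.0023*(20.23+17.8)*sqrt(19.21)*0.408*23.28 = 3.641 mm/day
Therefore the reference evapotranspiration ET0 = 3.641 mm/day.


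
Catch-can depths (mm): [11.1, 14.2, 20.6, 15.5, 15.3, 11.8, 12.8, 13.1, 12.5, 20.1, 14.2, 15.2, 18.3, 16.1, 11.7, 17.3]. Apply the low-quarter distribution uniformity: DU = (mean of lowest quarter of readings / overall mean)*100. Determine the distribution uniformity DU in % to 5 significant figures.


sorted lowest 4 of 16: [11.1, 11.7, 11.8, 12.5] -> mean = 11.77500 mm
overall mean = 14.98750 mm
DU = (11.77500/14.98750)*100 = 78.565 %
Therefore the distribution uniformity DU = 78.565 %.


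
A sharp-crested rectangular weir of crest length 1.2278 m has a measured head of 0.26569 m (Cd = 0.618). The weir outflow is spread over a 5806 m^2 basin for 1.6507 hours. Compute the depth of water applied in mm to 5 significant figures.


Approach: apply the rectangular weir equation with a volume-to-depth conversion, Q = (2/3)*Cd*L*sqrt(2g)*H^1.5; d = Q*t/A * 1000.
Step 1 — weir discharge:
  Q = (2/3)*0.618*1.2278*sqrt(2*9.81)*0.26569^1.5 = 0.3068578 m^3/s
Step 2 — volume: V = 0.3068578 * 1.6507*3600 = 1823.509 m^3
Step 3 — depth: d = V/A * 1000 = 1823.509/5806 * 1000 = 314.07 mm
Therefore the depth of water applied = 314.07 mm.


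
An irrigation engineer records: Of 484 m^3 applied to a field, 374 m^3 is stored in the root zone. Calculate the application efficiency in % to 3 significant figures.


Approach: apply the application efficiency ratio, Ea = (stored/applied)*100.
Ea = (374/484)*100 = 77.3 %
Therefore the application efficiency = 77.3 %.


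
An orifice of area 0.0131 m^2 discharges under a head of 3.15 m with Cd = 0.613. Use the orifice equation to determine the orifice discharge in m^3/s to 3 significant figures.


Approach: apply the orifice equation, Q = Cd*A*sqrt(2*g*h).
Q = 0.613 * 0.0131 * sqrt(2*9.81*3.15) = 0.0631 m^3/s
Therefore the orifice discharge = 0.0631 m^3/s.


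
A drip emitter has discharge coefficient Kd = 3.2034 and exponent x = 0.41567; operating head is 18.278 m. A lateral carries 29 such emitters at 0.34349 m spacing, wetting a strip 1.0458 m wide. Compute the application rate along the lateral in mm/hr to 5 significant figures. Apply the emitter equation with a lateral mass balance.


Approach: apply the emitter equation with a lateral mass balance, q = Kd*h^x; Q = n*q; rate = Q/(n*spacing*width).
Step 1 — single emitter flow (q = Kd*h^x):
  q = 3.2034 * 18.278^0.41567 = 10.71907 L/hr
Step 2 — total lateral flow: Q = 29 * 10.71907 = 310.8530 L/hr
Step 3 — wetted area: A = 29 * 0.34349 * 1.0458 = 10.41743 m^2
Step 4 — application rate: Q/A = 310.8530/10.41743 = 29.840 mm/hr
Therefore the application rate along the lateral = 29.840 mm/hr.


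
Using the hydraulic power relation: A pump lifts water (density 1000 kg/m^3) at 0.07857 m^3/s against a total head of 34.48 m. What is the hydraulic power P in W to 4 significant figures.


Approach: apply the hydraulic power relation, P = rho*g*Q*H.
P = 1000 * 9.81 * 0.07857 * 34.48 = 26580 W
Therefore the hydraulic power P = 26580 W.


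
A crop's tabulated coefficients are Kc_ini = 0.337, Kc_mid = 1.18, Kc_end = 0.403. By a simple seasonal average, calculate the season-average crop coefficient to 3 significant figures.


Approach: apply a simple seasonal average, Kc_avg = (Kc_ini + Kc_mid + Kc_end)/3.
Kc_avg = (0.337 + 1.18 + 0.403)/3 = 0.640
Therefore the season-average crop coefficient = 0.640.


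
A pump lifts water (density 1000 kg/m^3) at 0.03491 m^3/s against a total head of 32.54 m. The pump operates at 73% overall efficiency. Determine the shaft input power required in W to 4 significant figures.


Approach: apply hydraulic power then efficiency conversion, P = rho*g*Q*H; P_in = P/eta.
Step 1 — hydraulic power (P = rho*g*Q*H):
  P = 1000 * 9.81 * 0.03491 * 32.54 = 11143.9 W
Step 2 — input power: P_in = P/eta = 11143.9 / 0.73 = 15270 W
Therefore the shaft input power required = 15270 W.


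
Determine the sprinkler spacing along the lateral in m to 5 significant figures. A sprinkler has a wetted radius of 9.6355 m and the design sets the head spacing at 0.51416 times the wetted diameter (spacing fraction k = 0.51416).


Approach: apply the sprinkler spacing rule (spacing as a fraction of wetted diameter), S = k*(2*R).
S = 0.51416 * (2 * 9.6355) = 9.9084 m
Therefore the sprinkler spacing along the lateral = 9.9084 m.


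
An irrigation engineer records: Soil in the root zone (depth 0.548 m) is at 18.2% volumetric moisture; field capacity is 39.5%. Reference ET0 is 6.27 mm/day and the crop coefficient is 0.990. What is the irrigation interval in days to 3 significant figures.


Approach: apply soil-water budget scheduling, SMD = (FC-theta)/100*depth*1000; ETc = ET0*Kc; interval = SMD/ETc.
Step 1 — soil moisture deficit:
  SMD = (39.5 - 18.2)/100 * 0.548 * 1000 = 116.72 mm
Step 2 — daily crop ET (ETc = ET0*Kc):
  ETc = 6.27 * 0.990 = 6.2073 mm/day
Step 3 — irrigation interval (SMD/ETc):
  interval = 116.72 / 6.2073 = 18.8 days
Therefore the irrigation interval = 18.8 days.


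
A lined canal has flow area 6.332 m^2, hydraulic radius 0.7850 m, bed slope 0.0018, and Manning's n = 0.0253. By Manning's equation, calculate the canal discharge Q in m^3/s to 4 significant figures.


Approach: apply Manning's equation, Q = (1/n)*A*R^(2/3)*S^(1/2).
Q = (1/0.0253) * 6.332 * 0.7850^(2/3) * 0.0018^(1/2) = 9.036 m^3/s
Therefore the canal discharge Q = 9.036 m^3/s.


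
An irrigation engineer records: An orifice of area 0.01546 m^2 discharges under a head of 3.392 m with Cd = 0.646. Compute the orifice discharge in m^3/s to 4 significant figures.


Approach: apply the orifice equation, Q = Cd*A*sqrt(2*g*h).
Q = 0.646 * 0.01546 * sqrt(2*9.81*3.392) = 0.08147 m^3/s
Therefore the orifice discharge = 0.08147 m^3/s.


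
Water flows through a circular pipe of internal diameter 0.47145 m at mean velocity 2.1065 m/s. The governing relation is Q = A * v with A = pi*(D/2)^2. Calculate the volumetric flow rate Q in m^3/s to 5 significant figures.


A = pi*(0.47145/2)^2 = 0.1745666 m^2
Q = 0.1745666 * 2.1065 = 0.36772 m^3/s
Therefore the volumetric flow rate Q = 0.36772 m^3/s.


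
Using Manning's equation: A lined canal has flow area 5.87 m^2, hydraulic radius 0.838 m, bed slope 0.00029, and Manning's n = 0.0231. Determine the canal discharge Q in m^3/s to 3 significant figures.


Approach: apply Manning's equation, Q = (1/n)*A*R^(2/3)*S^(1/2).
Q = (1/0.0231) * 5.87 * 0.838^(2/3) * 0.00029^(1/2) = 3.85 m^3/s
Therefore the canal discharge Q = 3.85 m^3/s.


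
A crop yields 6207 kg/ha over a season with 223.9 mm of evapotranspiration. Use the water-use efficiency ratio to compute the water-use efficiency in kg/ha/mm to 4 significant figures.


Approach: apply the water-use efficiency ratio, WUE = yield/ET.
WUE = 6207 / 223.9 = 27.72 kg/ha/mm
Therefore the water-use efficiency = 27.72 kg/ha/mm.


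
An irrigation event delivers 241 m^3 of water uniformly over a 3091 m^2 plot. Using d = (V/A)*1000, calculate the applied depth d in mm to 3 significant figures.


d = (241 / 3091) * 1000 = 78.0 mm
Therefore the applied depth d = 78.0 mm.


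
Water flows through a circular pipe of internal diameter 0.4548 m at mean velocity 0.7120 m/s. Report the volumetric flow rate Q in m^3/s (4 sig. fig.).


Approach: apply the continuity equation for pipe flow, Q = A * v with A = pi*(D/2)^2.
A = pi*(0.4548/2)^2 = 0.162454 m^2
Q = 0.162454 * 0.7120 = 0.1157 m^3/s
Therefore the volumetric flow rate Q = 0.1157 m^3/s.


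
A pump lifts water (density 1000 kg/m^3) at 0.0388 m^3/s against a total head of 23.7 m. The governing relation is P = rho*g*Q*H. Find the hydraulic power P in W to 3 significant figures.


P = 1000 * 9.81 * 0.0388 * 23.7 = 9020 W
Therefore the hydraulic power P = 9020 W.


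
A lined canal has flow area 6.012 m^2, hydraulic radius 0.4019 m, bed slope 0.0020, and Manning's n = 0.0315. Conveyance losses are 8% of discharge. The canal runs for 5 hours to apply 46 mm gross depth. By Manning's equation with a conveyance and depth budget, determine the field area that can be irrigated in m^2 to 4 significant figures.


Approach: apply Manning's equation with a conveyance and depth budget, Q = (1/n)*A*R^(2/3)*S^(1/2); Q_field = Q*(1-loss); Area = Q_field*t/(d/1000).
Step 1 — canal discharge (Manning's equation):
  Q = (1/0.0315) * 6.012 * 0.4019^(2/3) * 0.0020^(1/2) = 4.64838 m^3/s
Step 2 — delivered flow: Q_field = 4.64838*(1 - 8/100) = 4.27651 m^3/s
Step 3 — volume delivered: V = 4.27651 * 5*3600 = 76977.3 m^3
Step 4 — area served: A = V / (depth/1000) = 76977.3 / 0.046 = 1673000 m^2
Therefore the field area that can be irrigated = 1673000 m^2.


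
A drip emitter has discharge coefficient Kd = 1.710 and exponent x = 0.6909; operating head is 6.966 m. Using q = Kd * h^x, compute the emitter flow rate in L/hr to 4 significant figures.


q = 1.710 * 6.966^0.6909 = 6.538 L/hr
Therefore the emitter flow rate = 6.538 L/hr.


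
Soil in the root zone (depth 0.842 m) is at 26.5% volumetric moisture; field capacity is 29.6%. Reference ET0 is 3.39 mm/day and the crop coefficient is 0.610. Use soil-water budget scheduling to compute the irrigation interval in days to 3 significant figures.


Approach: apply soil-water budget scheduling, SMD = (FC-theta)/100*depth*1000; ETc = ET0*Kc; interval = SMD/ETc.
Step 1 — soil moisture deficit:
  SMD = (29.6 - 26.5)/100 * 0.842 * 1000 = 26.102 mm
Step 2 — daily crop ET (ETc = ET0*Kc):
  ETc = 3.39 * 0.610 = 2.0679 mm/day
Step 3 — irrigation interval (SMD/ETc):
  interval = 26.102 / 2.0679 = 12.6 days
Therefore the irrigation interval = 12.6 days.


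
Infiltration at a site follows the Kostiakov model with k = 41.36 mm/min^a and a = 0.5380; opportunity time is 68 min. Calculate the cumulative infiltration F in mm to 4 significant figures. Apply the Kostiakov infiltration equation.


Approach: apply the Kostiakov infiltration equation, F = k*t^a.
F = 41.36 * 68^0.5380 = 400.4 mm
Therefore the cumulative infiltration F = 400.4 mm.


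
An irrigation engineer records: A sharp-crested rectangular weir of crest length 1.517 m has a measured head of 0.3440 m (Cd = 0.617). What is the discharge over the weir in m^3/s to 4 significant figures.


Approach: apply the rectangular weir equation, Q = (2/3)*Cd*L*sqrt(2g)*H^1.5.
Q = (2/3)*0.617*1.517*sqrt(2*9.81)*0.3440^1.5 = 0.5577 m^3/s
Therefore the discharge over the weir = 0.5577 m^3/s.


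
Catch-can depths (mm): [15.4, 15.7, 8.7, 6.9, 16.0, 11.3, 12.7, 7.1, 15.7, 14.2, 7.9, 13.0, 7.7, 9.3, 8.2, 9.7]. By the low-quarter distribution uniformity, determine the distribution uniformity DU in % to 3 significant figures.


Approach: apply the low-quarter distribution uniformity, DU = (mean of lowest quarter of readings / overall mean)*100.
sorted lowest 4 of 16: [6.9, 7.1, 7.7, 7.9] -> mean = 7.4000 mm
overall mean = 11.219 mm
DU = (7.4000/11.219)*100 = 66.0 %
Therefore the distribution uniformity DU = 66.0 %.


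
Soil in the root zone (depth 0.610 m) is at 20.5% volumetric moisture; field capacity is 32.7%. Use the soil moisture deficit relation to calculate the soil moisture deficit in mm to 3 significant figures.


Approach: apply the soil moisture deficit relation, SMD = (FC - theta)/100 * depth * 1000.
SMD = (32.7 - 20.5)/100 * 0.610 * 1000 = 74.4 mm
Therefore the soil moisture deficit = 74.4 mm.


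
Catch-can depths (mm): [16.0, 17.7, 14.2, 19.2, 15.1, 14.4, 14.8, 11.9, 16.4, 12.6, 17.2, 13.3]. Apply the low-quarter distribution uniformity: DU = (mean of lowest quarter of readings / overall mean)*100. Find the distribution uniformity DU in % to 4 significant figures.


sorted lowest 3 of 12: [11.9, 12.6, 13.3] -> mean = 12.6000 mm
overall mean = 15.2333 mm
DU = (12.6000/15.2333)*100 = 82.71 %
Therefore the distribution uniformity DU = 82.71 %.


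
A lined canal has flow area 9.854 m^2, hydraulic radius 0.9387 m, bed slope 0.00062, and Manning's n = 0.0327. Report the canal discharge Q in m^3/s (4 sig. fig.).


Approach: apply Manning's equation, Q = (1/n)*A*R^(2/3)*S^(1/2).
Q = (1/0.0327) * 9.854 * 0.9387^(2/3) * 0.00062^(1/2) = 7.194 m^3/s
Therefore the canal discharge Q = 7.194 m^3/s.


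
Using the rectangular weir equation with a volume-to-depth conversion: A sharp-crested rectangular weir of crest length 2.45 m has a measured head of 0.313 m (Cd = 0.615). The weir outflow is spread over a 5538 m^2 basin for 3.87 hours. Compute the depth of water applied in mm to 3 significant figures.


Approach: apply the rectangular weir equation with a volume-to-depth conversion, Q = (2/3)*Cd*L*sqrt(2g)*H^1.5; d = Q*t/A * 1000.
Step 1 — weir discharge:
  Q = (2/3)*0.615*2.45*sqrt(2*9.81)*0.313^1.5 = 0.77914 m^3/s
Step 2 — volume: V = 0.77914 * 3.87*3600 = 10855 m^3
Step 3 — depth: d = V/A * 1000 = 10855/5538 * 1000 = 1960 mm
Therefore the depth of water applied = 1960 mm.


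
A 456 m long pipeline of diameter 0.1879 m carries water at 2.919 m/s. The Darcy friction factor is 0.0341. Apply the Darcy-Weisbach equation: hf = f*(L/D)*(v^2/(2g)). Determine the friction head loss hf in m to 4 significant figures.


hf = 0.0341 * (456/0.1879) * (2.919^2 / (2*9.81))
hf = 35.94 m
Therefore the friction head loss hf = 35.94 m.


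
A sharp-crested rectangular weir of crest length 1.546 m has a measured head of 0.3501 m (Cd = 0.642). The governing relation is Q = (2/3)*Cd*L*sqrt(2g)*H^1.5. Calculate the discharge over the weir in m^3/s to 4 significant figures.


Q = (2/3)*0.642*1.546*sqrt(2*9.81)*0.3501^1.5 = 0.6071 m^3/s
Therefore the discharge over the weir = 0.6071 m^3/s.


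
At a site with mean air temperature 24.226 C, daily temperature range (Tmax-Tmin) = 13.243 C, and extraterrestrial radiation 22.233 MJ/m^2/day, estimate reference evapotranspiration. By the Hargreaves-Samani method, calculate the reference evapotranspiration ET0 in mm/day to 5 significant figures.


Approach: apply the Hargreaves-Samani method, ET0 = 0.0023*(Tmean+17.8)*sqrt(Tmax-Tmin)*0.408*Ra.
ET0 = 0.0023*(24.226+17.8)*sqrt(13.243)*0.408*22.233 = 3.1908 mm/day
Therefore the reference evapotranspiration ET0 = 3.1908 mm/day.


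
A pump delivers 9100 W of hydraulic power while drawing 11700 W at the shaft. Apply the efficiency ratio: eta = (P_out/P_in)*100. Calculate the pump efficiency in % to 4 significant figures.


eta = (9100 / 11700) * 100 = 77.78 %
Therefore the pump efficiency = 77.78 %.


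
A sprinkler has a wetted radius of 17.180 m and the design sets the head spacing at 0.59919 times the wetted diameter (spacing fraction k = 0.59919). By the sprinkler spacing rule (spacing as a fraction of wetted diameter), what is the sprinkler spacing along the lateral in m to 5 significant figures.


Approach: apply the sprinkler spacing rule (spacing as a fraction of wetted diameter), S = k*(2*R).
S = 0.59919 * (2 * 17.180) = 20.588 m
Therefore the sprinkler spacing along the lateral = 20.588 m.


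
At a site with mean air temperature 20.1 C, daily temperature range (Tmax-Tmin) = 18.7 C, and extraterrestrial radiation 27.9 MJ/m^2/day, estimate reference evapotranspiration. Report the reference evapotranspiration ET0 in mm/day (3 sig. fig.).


Approach: apply the Hargreaves-Samani method, ET0 = 0.0023*(Tmean+17.8)*sqrt(Tmax-Tmin)*0.408*Ra.
ET0 = 0.0023*(20.1+17.8)*sqrt(18.7)*0.408*27.9 = 4.29 mm/day
Therefore the reference evapotranspiration ET0 = 4.29 mm/day.


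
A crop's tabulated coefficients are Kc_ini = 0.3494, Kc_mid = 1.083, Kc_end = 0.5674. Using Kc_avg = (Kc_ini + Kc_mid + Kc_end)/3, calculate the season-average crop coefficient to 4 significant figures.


Kc_avg = (0.3494 + 1.083 + 0.5674)/3 = 0.6666
Therefore the season-average crop coefficient = 0.6666.


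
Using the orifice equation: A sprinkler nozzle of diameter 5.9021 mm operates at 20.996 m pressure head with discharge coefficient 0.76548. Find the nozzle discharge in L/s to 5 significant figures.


Approach: apply the orifice equation, Q = Cd*A*sqrt(2*g*h), A = pi*(d/2)^2.
A = pi*(5.9021e-3/2)^2 = 2.735918e-05 m^2
Q = 0.76548 * 2.735918e-05 * sqrt(2*9.81*20.996) * 1000 = 0.42506 L/s
Therefore the nozzle discharge = 0.42506 L/s.


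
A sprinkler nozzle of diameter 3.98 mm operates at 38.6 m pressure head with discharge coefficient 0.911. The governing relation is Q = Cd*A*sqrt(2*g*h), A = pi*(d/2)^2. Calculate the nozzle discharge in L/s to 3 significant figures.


A = pi*(3.98e-3/2)^2 = 1.2441e-05 m^2
Q = 0.911 * 1.2441e-05 * sqrt(2*9.81*38.6) * 1000 = 0.312 L/s
Therefore the nozzle discharge = 0.312 L/s.


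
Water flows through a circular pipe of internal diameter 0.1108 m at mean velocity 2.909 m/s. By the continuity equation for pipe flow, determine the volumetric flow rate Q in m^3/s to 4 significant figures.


Approach: apply the continuity equation for pipe flow, Q = A * v with A = pi*(D/2)^2.
A = pi*(0.1108/2)^2 = 0.00964205 m^2
Q = 0.00964205 * 2.909 = 0.02805 m^3/s
Therefore the volumetric flow rate Q = 0.02805 m^3/s.


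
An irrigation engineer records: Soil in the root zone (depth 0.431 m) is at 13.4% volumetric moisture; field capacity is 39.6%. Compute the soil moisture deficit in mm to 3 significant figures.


Approach: apply the soil moisture deficit relation, SMD = (FC - theta)/100 * depth * 1000.
SMD = (39.6 - 13.4)/100 * 0.431 * 1000 = 113 mm
Therefore the soil moisture deficit = 113 mm.


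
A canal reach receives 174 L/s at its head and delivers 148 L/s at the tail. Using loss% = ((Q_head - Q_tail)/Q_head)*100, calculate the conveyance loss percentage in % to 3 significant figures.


loss = ((174 - 148)/174)*100 = 14.9 %
Therefore the conveyance loss percentage = 14.9 %.


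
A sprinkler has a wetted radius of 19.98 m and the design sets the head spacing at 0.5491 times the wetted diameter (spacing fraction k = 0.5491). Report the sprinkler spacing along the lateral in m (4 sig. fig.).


Approach: apply the sprinkler spacing rule (spacing as a fraction of wetted diameter), S = k*(2*R).
S = 0.5491 * (2 * 19.98) = 21.94 m
Therefore the sprinkler spacing along the lateral = 21.94 m.


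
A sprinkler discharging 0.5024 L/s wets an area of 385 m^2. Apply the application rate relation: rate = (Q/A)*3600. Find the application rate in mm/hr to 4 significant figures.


rate = (0.5024 / 385) * 3600 = 4.698 mm/hr
Therefore the application rate = 4.698 mm/hr.


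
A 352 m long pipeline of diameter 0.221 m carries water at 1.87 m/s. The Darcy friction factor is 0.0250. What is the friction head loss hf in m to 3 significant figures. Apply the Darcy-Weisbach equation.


Approach: apply the Darcy-Weisbach equation, hf = f*(L/D)*(v^2/(2g)).
hf = 0.0250 * (352/0.221) * (1.87^2 / (2*9.81))
hf = 7.10 m
Therefore the friction head loss hf = 7.10 m.


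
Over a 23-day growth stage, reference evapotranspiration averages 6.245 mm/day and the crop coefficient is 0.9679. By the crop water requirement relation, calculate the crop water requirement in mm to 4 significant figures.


Approach: apply the crop water requirement relation, CWR = ET0 * Kc * days.
CWR = 6.245 * 0.9679 * 23 = 139.0 mm
Therefore the crop water requirement = 139.0 mm.


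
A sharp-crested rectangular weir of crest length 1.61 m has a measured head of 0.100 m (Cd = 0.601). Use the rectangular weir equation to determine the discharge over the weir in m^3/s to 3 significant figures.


Approach: apply the rectangular weir equation, Q = (2/3)*Cd*L*sqrt(2g)*H^1.5.
Q = (2/3)*0.601*1.61*sqrt(2*9.81)*0.100^1.5 = 0.0904 m^3/s
Therefore the discharge over the weir = 0.0904 m^3/s.


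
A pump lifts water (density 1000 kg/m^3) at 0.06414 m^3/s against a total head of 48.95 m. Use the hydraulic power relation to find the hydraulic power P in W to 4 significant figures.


Approach: apply the hydraulic power relation, P = rho*g*Q*H.
P = 1000 * 9.81 * 0.06414 * 48.95 = 30800 W
Therefore the hydraulic power P = 30800 W.


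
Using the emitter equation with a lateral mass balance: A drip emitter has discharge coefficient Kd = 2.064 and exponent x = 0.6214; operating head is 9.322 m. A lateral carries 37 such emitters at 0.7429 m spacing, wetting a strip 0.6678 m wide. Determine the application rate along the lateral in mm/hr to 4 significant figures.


Approach: apply the emitter equation with a lateral mass balance, q = Kd*h^x; Q = n*q; rate = Q/(n*spacing*width).
Step 1 — single emitter flow (q = Kd*h^x):
  q = 2.064 * 9.322^0.6214 = 8.26347 L/hr
Step 2 — total lateral flow: Q = 37 * 8.26347 = 305.749 L/hr
Step 3 — wetted area: A = 37 * 0.7429 * 0.6678 = 18.3560 m^2
Step 4 — application rate: Q/A = 305.749/18.3560 = 16.66 mm/hr
Therefore the application rate along the lateral = 16.66 mm/hr.


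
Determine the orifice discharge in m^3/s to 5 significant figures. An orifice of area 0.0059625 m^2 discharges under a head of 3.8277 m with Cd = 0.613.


Approach: apply the orifice equation, Q = Cd*A*sqrt(2*g*h).
Q = 0.613 * 0.0059625 * sqrt(2*9.81*3.8277) = 0.031674 m^3/s
Therefore the orifice discharge = 0.031674 m^3/s.


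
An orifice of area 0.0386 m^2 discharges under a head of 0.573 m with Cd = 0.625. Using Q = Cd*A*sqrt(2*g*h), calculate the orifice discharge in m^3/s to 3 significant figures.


Q = 0.625 * 0.0386 * sqrt(2*9.81*0.573) = 0.0809 m^3/s
Therefore the orifice discharge = 0.0809 m^3/s.


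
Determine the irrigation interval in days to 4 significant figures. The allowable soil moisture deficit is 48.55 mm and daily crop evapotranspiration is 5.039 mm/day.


Approach: apply the irrigation interval relation, interval = SMD / ETc.
interval = 48.55 / 5.039 = 9.635 days
Therefore the irrigation interval = 9.635 days.


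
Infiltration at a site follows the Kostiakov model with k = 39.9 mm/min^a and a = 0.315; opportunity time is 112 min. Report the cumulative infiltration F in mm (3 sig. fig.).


Approach: apply the Kostiakov infiltration equation, F = k*t^a.
F = 39.9 * 112^0.315 = 176 mm
Therefore the cumulative infiltration F = 176 mm.


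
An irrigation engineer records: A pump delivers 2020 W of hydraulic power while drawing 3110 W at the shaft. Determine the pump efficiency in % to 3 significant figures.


Approach: apply the efficiency ratio, eta = (P_out/P_in)*100.
eta = (2020 / 3110) * 100 = 65.0 %
Therefore the pump efficiency = 65.0 %.


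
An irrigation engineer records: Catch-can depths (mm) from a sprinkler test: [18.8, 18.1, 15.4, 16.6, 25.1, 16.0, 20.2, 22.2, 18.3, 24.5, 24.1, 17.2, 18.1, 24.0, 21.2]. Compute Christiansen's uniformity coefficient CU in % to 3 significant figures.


Approach: apply Christiansen's uniformity coefficient, CU = (1 - mean_abs_deviation/mean)*100.
mean = 19.987 mm
mean |d_i - mean| = 2.8524 mm
CU = (1 - 2.8524/19.987)*100 = 85.7 %
Therefore Christiansen's uniformity coefficient CU = 85.7 %.


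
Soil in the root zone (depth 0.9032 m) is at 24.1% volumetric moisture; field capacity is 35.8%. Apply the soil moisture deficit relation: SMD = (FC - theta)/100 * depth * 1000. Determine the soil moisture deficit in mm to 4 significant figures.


SMD = (35.8 - 24.1)/100 * 0.9032 * 1000 = 105.7 mm
Therefore the soil moisture deficit = 105.7 mm.


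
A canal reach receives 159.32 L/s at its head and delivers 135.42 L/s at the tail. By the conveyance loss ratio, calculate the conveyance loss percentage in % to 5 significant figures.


Approach: apply the conveyance loss ratio, loss% = ((Q_head - Q_tail)/Q_head)*100.
loss = ((159.32 - 135.42)/159.32)*100 = 15.001 %
Therefore the conveyance loss percentage = 15.001 %.


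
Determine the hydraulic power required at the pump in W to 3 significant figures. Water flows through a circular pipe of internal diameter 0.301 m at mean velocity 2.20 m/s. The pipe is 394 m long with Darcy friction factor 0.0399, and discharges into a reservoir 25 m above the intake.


Approach: apply continuity + Darcy-Weisbach + hydraulic power, Q = A*v; hf = f*(L/D)*(v^2/(2g)); H = static + hf; P = rho*g*Q*H.
Step 1 — flow rate (continuity, Q = A*v):
  A = pi*(0.301/2)^2 = 0.071158 m^2
  Q = 0.071158 * 2.20 = 0.15655 m^3/s
Step 2 — friction head loss (Darcy-Weisbach):
  hf = 0.0399 * (394/0.301) * (2.20^2 / (2*9.81))
  hf = 12.884 m
Step 3 — total head: H = 25 + 12.884 = 37.884 m
Step 4 — hydraulic power (P = rho*g*Q*H):
  P = 1000 * 9.81 * 0.15655 * 37.884 = 58200 W
Therefore the hydraulic power required at the pump = 58200 W.


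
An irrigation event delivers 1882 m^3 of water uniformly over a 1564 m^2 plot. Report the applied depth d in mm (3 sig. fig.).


Approach: apply depth from volume over area, d = (V/A)*1000.
d = (1882 / 1564) * 1000 = 1200 mm
Therefore the applied depth d = 1200 mm.


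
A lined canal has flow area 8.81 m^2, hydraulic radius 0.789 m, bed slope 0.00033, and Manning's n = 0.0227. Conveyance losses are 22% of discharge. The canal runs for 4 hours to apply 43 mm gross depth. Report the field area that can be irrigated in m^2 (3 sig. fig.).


Approach: apply Manning's equation with a conveyance and depth budget, Q = (1/n)*A*R^(2/3)*S^(1/2); Q_field = Q*(1-loss); Area = Q_field*t/(d/1000).
Step 1 — canal discharge (Manning's equation):
  Q = (1/0.0227) * 8.81 * 0.789^(2/3) * 0.00033^(1/2) = 6.0199 m^3/s
Step 2 — delivered flow: Q_field = 6.0199*(1 - 22/100) = 4.6955 m^3/s
Step 3 — volume delivered: V = 4.6955 * 4*3600 = 67616 m^3
Step 4 — area served: A = V / (depth/1000) = 67616 / 0.043 = 1570000 m^2
Therefore the field area that can be irrigated = 1570000 m^2.


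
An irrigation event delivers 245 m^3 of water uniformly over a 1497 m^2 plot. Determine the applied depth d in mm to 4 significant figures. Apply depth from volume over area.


Approach: apply depth from volume over area, d = (V/A)*1000.
d = (245 / 1497) * 1000 = 163.7 mm
Therefore the applied depth d = 163.7 mm.


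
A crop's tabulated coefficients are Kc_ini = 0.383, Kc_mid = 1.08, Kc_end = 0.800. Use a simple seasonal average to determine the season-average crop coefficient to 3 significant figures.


Approach: apply a simple seasonal average, Kc_avg = (Kc_ini + Kc_mid + Kc_end)/3.
Kc_avg = (0.383 + 1.08 + 0.800)/3 = 0.754
Therefore the season-average crop coefficient = 0.754.


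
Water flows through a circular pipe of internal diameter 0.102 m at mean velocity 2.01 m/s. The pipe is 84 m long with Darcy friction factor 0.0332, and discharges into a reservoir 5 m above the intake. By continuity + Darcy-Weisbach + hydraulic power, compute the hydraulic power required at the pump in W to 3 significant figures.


Approach: apply continuity + Darcy-Weisbach + hydraulic power, Q = A*v; hf = f*(L/D)*(v^2/(2g)); H = static + hf; P = rho*g*Q*H.
Step 1 — flow rate (continuity, Q = A*v):
  A = pi*(0.102/2)^2 = 0.0081713 m^2
  Q = 0.0081713 * 2.01 = 0.016424 m^3/s
Step 2 — friction head loss (Darcy-Weisbach):
  hf = 0.0332 * (84/0.102) * (2.01^2 / (2*9.81))
  hf = 5.6300 m
Step 3 — total head: H = 5 + 5.6300 = 10.630 m
Step 4 — hydraulic power (P = rho*g*Q*H):
  P = 1000 * 9.81 * 0.016424 * 10.630 = 1710 W
Therefore the hydraulic power required at the pump = 1710 W.


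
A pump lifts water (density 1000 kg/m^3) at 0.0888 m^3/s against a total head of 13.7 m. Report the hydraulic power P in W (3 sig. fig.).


Approach: apply the hydraulic power relation, P = rho*g*Q*H.
P = 1000 * 9.81 * 0.0888 * 13.7 = 11900 W
Therefore the hydraulic power P = 11900 W.


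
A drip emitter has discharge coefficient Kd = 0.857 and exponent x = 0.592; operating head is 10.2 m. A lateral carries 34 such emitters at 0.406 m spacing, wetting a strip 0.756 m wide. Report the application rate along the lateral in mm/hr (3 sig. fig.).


Approach: apply the emitter equation with a lateral mass balance, q = Kd*h^x; Q = n*q; rate = Q/(n*spacing*width).
Step 1 — single emitter flow (q = Kd*h^x):
  q = 0.857 * 10.2^0.592 = 3.3890 L/hr
Step 2 — total lateral flow: Q = 34 * 3.3890 = 115.23 L/hr
Step 3 — wetted area: A = 34 * 0.406 * 0.756 = 10.436 m^2
Step 4 — application rate: Q/A = 115.23/10.436 = 11.0 mm/hr
Therefore the application rate along the lateral = 11.0 mm/hr.


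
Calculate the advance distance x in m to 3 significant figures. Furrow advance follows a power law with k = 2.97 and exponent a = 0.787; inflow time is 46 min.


Approach: apply the power-law advance function, x = k*t^a.
x = 2.97 * 46^0.787 = 60.4 m
Therefore the advance distance x = 60.4 m.


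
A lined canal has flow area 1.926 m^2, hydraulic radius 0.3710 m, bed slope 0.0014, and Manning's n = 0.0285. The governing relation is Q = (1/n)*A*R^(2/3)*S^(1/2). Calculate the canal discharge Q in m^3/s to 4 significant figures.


Q = (1/0.0285) * 1.926 * 0.3710^(2/3) * 0.0014^(1/2) = 1.306 m^3/s
Therefore the canal discharge Q = 1.306 m^3/s.


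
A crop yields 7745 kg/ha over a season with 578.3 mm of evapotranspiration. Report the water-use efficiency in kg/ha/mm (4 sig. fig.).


Approach: apply the water-use efficiency ratio, WUE = yield/ET.
WUE = 7745 / 578.3 = 13.39 kg/ha/mm
Therefore the water-use efficiency = 13.39 kg/ha/mm.


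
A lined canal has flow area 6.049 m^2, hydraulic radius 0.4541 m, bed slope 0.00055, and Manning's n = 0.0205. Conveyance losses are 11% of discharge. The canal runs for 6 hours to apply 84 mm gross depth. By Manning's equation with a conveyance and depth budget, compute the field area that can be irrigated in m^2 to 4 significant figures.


Approach: apply Manning's equation with a conveyance and depth budget, Q = (1/n)*A*R^(2/3)*S^(1/2); Q_field = Q*(1-loss); Area = Q_field*t/(d/1000).
Step 1 — canal discharge (Manning's equation):
  Q = (1/0.0205) * 6.049 * 0.4541^(2/3) * 0.00055^(1/2) = 4.08832 m^3/s
Step 2 — delivered flow: Q_field = 4.08832*(1 - 11/100) = 3.63861 m^3/s
Step 3 — volume delivered: V = 3.63861 * 6*3600 = 78594.0 m^3
Step 4 — area served: A = V / (depth/1000) = 78594.0 / 0.084 = 935600 m^2
Therefore the field area that can be irrigated = 935600 m^2.


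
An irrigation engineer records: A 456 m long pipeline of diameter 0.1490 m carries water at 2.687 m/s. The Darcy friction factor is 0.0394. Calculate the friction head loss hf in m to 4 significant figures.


Approach: apply the Darcy-Weisbach equation, hf = f*(L/D)*(v^2/(2g)).
hf = 0.0394 * (456/0.1490) * (2.687^2 / (2*9.81))
hf = 44.37 m
Therefore the friction head loss hf = 44.37 m.


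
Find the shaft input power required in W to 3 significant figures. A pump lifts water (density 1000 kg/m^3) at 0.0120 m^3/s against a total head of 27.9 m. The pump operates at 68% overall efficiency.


Approach: apply hydraulic power then efficiency conversion, P = rho*g*Q*H; P_in = P/eta.
Step 1 — hydraulic power (P = rho*g*Q*H):
  P = 1000 * 9.81 * 0.0120 * 27.9 = 3284.4 W
Step 2 — input power: P_in = P/eta = 3284.4 / 0.68 = 4830 W
Therefore the shaft input power required = 4830 W.


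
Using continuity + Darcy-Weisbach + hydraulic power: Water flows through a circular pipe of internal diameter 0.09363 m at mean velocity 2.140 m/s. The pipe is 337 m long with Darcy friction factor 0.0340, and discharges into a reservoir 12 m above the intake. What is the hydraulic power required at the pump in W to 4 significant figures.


Approach: apply continuity + Darcy-Weisbach + hydraulic power, Q = A*v; hf = f*(L/D)*(v^2/(2g)); H = static + hf; P = rho*g*Q*H.
Step 1 — flow rate (continuity, Q = A*v):
  A = pi*(0.09363/2)^2 = 0.00688525 m^2
  Q = 0.00688525 * 2.140 = 0.0147344 m^3/s
Step 2 — friction head loss (Darcy-Weisbach):
  hf = 0.0340 * (337/0.09363) * (2.140^2 / (2*9.81))
  hf = 28.5642 m
Step 3 — total head: H = 12 + 28.5642 = 40.5642 m
Step 4 — hydraulic power (P = rho*g*Q*H):
  P = 1000 * 9.81 * 0.0147344 * 40.5642 = 5863 W
Therefore the hydraulic power required at the pump = 5863 W.


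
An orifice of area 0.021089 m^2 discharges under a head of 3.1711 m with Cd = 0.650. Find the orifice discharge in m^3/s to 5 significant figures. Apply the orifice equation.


Approach: apply the orifice equation, Q = Cd*A*sqrt(2*g*h).
Q = 0.650 * 0.021089 * sqrt(2*9.81*3.1711) = 0.10812 m^3/s
Therefore the orifice discharge = 0.10812 m^3/s.


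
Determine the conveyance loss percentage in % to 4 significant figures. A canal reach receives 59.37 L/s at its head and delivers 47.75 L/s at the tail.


Approach: apply the conveyance loss ratio, loss% = ((Q_head - Q_tail)/Q_head)*100.
loss = ((59.37 - 47.75)/59.37)*100 = 19.57 %
Therefore the conveyance loss percentage = 19.57 %.


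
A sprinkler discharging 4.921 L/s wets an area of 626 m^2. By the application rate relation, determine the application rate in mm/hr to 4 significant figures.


Approach: apply the application rate relation, rate = (Q/A)*3600.
rate = (4.921 / 626) * 3600 = 28.30 mm/hr
Therefore the application rate = 28.30 mm/hr.


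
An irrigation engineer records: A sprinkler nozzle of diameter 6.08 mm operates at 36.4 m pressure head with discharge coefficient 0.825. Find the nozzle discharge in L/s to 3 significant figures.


Approach: apply the orifice equation, Q = Cd*A*sqrt(2*g*h), A = pi*(d/2)^2.
A = pi*(6.08e-3/2)^2 = 2.9033e-05 m^2
Q = 0.825 * 2.9033e-05 * sqrt(2*9.81*36.4) * 1000 = 0.640 L/s
Therefore the nozzle discharge = 0.640 L/s.


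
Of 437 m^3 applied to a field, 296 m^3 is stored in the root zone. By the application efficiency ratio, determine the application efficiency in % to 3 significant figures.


Approach: apply the application efficiency ratio, Ea = (stored/applied)*100.
Ea = (296/437)*100 = 67.7 %
Therefore the application efficiency = 67.7 %.
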